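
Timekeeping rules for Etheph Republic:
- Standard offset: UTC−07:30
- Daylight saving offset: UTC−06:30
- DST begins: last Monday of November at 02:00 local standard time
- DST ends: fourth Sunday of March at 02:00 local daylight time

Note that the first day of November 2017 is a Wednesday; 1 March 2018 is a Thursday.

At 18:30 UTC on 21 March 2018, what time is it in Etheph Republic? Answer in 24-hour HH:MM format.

12:00

1 November 2017 is a Wednesday, so Mondays fall on 6, 13, 20, 27; the last is November 27.
1 March 2018 is a Thursday, so the first Sunday is March 4 and the fourth is March 25.
At the standard offset (UTC−07:30), 18:30 UTC − 7h30m = 11:00 Etheph Republic standard time.
Daylight saving runs 27 November 2017 – 25 March 2018; the standard-time date in Etheph Republic, 21 March 2018, is inside that window, so Etheph Republic is at UTC−06:30.
18:30 UTC − 6h30m = 12:00 local.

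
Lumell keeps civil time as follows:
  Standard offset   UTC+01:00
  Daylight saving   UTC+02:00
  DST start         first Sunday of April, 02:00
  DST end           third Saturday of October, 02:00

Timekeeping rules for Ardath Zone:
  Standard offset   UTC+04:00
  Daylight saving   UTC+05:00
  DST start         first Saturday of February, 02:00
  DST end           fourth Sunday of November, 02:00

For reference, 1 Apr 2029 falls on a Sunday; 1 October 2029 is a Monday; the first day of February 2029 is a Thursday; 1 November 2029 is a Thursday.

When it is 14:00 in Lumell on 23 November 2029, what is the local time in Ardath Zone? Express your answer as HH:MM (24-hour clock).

18:00

1 April 2029 is a Sunday, so the first Sunday is April 1.
1 October 2029 is a Monday, so the first Saturday is October 6 and the third is October 20.
23 November 2029 does not fall between 1 April and 20 October, so daylight saving is not in effect and Lumell is at UTC+01:00.
14:00 Lumell − 1h = 13:00 UTC.
1 February 2029 is a Thursday, so the first Saturday is February 3.
1 November 2029 is a Thursday, so the first Sunday is November 4 and the fourth is November 25.
At the standard offset (UTC+04:00), 13:00 UTC + 4h = 17:00 Ardath Zone standard time.
The standard-time date in Ardath Zone, 23 November 2029, falls between 3 February and 25 November, so daylight saving is in effect and Ardath Zone is at UTC+05:00.
13:00 UTC + 5h = 18:00 Ardath Zone.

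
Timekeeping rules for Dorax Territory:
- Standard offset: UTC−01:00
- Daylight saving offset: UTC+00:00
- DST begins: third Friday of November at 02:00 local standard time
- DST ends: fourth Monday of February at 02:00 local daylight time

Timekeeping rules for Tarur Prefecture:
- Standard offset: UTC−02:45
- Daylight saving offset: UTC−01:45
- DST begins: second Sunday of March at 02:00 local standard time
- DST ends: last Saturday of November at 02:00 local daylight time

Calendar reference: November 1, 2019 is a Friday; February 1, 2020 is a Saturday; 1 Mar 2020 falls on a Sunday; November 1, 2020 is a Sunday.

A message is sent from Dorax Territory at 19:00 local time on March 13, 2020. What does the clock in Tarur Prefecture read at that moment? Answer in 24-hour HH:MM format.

1 November 2019 is a Friday, so the first Friday is November 1 and the third is November 15.
1 February 2020 is a Saturday, so the first Monday is February 3 and the fourth is February 24.
March 13, 2020 does not fall between 15 November 2019 and 24 February 2020, so daylight saving is not in effect and Dorax Territory is at UTC−01:00.
19:00 Dorax Territory + 1h = 20:00 UTC.
1 March 2020 is a Sunday, so the first Sunday is March 1 and the second is March 8.
1 November 2020 is a Sunday, so Saturdays fall on 7, 14, 21, 28; the last is November 28.
At the standard offset (UTC−02:45), 20:00 UTC − 2h45m = 17:15 Tarur Prefecture standard time.
The standard-time date in Tarur Prefecture, March 13, 2020, lies within the daylight-saving period (8 March – 28 November), so Tarur Prefecture is on daylight time, UTC−01:45.
20:00 UTC − 1h45m = 18:15 Tarur Prefecture.

18:15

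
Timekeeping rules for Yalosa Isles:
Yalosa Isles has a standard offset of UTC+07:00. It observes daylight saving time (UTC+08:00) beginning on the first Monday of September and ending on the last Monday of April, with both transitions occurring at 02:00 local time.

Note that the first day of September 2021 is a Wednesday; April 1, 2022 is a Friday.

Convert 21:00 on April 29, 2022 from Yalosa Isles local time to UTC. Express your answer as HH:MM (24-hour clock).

14:00

1 September 2021 is a Wednesday, so the first Monday is September 6.
1 April 2022 is a Friday, so Mondays fall on 4, 11, 18, 25; the last is April 25.
Daylight saving runs 6 September 2021 – 25 April 2022; April 29, 2022 is outside that window, so Yalosa Isles is on standard time at UTC+07:00.
21:00 local − 7h = 14:00 UTC.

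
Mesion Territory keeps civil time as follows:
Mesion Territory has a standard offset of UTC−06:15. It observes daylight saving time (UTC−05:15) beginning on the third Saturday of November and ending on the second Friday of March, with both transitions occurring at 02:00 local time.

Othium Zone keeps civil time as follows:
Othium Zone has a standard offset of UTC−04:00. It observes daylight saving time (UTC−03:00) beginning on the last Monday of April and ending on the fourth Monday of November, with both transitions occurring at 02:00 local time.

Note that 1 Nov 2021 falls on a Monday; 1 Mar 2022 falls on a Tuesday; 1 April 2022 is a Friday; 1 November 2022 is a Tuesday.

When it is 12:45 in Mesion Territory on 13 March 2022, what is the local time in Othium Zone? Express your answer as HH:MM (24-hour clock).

1 November 2021 is a Monday, so the first Saturday is November 6 and the third is November 20.
1 March 2022 is a Tuesday, so the first Friday is March 4 and the second is March 11.
Daylight saving runs 20 November 2021 – 11 March 2022; 13 March 2022 is outside that window, so Mesion Territory is on standard time at UTC−06:15.
12:45 Mesion Territory + 6h15m = 19:00 UTC.
1 April 2022 is a Friday, so Mondays fall on 4, 11, 18, 25; the last is April 25.
1 November 2022 is a Tuesday, so the first Monday is November 7 and the fourth is November 28.
At the standard offset (UTC−04:00), 19:00 UTC − 4h = 15:00 Othium Zone standard time.
Daylight saving runs 25 April – 28 November; the standard-time date in Othium Zone, 13 March 2022, is outside that window, so Othium Zone is on standard time at UTC−04:00.
19:00 UTC − 4h = 15:00 Othium Zone.

15:00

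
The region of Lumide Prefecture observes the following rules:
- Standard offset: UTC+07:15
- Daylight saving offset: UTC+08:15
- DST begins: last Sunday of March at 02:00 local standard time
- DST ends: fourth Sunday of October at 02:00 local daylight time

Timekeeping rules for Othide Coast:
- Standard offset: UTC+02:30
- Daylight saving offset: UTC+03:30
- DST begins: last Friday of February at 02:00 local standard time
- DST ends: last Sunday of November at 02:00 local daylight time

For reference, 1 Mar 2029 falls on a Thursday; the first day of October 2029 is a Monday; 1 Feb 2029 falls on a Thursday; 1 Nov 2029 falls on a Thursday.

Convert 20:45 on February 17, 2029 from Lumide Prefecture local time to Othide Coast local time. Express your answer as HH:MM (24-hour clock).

16:00

1 March 2029 is a Thursday, so Sundays fall on 4, 11, 18, 25; the last is March 25.
1 October 2029 is a Monday, so the first Sunday is October 7 and the fourth is October 28.
Daylight saving runs 25 March – 28 October; February 17, 2029 is outside that window, so Lumide Prefecture is on standard time at UTC+07:15.
20:45 Lumide Prefecture − 7h15m = 13:30 UTC.
1 February 2029 is a Thursday, so Fridays fall on 2, 9, 16, 23; the last is February 23.
1 November 2029 is a Thursday, so Sundays fall on 4, 11, 18, 25; the last is November 25.
At the standard offset (UTC+02:30), 13:30 UTC + 2h30m = 16:00 Othide Coast standard time.
The standard-time date in Othide Coast, February 17, 2029, does not fall between 23 February and 25 November, so daylight saving is not in effect and Othide Coast is at UTC+02:30.
13:30 UTC + 2h30m = 16:00 Othide Coast.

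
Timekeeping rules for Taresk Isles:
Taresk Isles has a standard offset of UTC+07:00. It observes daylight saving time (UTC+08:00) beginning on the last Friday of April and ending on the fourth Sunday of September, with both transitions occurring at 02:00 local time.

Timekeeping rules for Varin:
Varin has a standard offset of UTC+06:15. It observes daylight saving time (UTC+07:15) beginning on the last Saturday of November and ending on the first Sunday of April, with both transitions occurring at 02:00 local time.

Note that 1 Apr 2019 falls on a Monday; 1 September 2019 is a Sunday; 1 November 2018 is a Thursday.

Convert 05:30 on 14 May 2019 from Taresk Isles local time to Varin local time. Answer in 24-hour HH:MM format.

03:45

1 April 2019 is a Monday, so Fridays fall on 5, 12, 19, 26; the last is April 26.
1 September 2019 is a Sunday, so the first Sunday is September 1 and the fourth is September 22.
Daylight saving runs 26 April – 22 September; 14 May 2019 is inside that window, so Taresk Isles is at UTC+08:00.
05:30 Taresk Isles − 8h = 21:30 UTC (rolling into the previous day, 13 May 2019).
1 November 2018 is a Thursday, so Saturdays fall on 3, 10, 17, 24; the last is November 24.
1 April 2019 is a Monday, so the first Sunday is April 7.
At the standard offset (UTC+06:15), 21:30 UTC + 6h15m = 03:45 Varin standard time (rolling into the next day, 14 May 2019).
The standard-time date in Varin, 14 May 2019, is outside the daylight-saving period (24 November 2018 – 7 April 2019), so Varin is on standard time, UTC+06:15.
21:30 UTC + 6h15m = 03:45 Varin (rolling into the next day, 14 May 2019).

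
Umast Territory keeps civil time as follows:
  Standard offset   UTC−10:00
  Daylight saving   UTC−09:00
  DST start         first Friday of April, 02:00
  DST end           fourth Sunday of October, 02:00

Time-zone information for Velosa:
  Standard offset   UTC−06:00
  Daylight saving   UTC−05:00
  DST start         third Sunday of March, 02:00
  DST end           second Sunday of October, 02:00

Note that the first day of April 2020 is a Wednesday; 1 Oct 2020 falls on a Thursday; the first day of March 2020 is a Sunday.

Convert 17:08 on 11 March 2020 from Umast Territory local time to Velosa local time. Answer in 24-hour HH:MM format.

1 April 2020 is a Wednesday, so the first Friday is April 3.
1 October 2020 is a Thursday, so the first Sunday is October 4 and the fourth is October 25.
Daylight saving runs 3 April – 25 October; 11 March 2020 is outside that window, so Umast Territory is on standard time at UTC−10:00.
17:08 Umast Territory + 10h = 03:08 UTC (rolling into the next day, 12 March 2020).
1 March 2020 is a Sunday, so the first Sunday is March 1 and the third is March 15.
1 October 2020 is a Thursday, so the first Sunday is October 4 and the second is October 11.
At the standard offset (UTC−06:00), 03:08 UTC − 6h = 21:08 Velosa standard time (rolling into the previous day, 11 March 2020).
The standard-time date in Velosa, 11 March 2020, is outside the daylight-saving period (15 March – 11 October), so Velosa is on standard time, UTC−06:00.
03:08 UTC − 6h = 21:08 Velosa (rolling into the previous day, 11 March 2020).

21:08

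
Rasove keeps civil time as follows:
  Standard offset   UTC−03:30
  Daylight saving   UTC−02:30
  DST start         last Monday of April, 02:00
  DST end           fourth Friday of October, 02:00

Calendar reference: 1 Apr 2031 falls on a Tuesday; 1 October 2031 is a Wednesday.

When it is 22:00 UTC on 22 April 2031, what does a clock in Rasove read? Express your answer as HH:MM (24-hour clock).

18:30

1 April 2031 is a Tuesday, so Mondays fall on 7, 14, 21, 28; the last is April 28.
1 October 2031 is a Wednesday, so the first Friday is October 3 and the fourth is October 24.
At the standard offset (UTC−03:30), 22:00 UTC − 3h30m = 18:30 Rasove standard time.
Daylight saving runs 28 April – 24 October; the standard-time date in Rasove, 22 April 2031, is outside that window, so Rasove is on standard time at UTC−03:30.
22:00 UTC − 3h30m = 18:30 local.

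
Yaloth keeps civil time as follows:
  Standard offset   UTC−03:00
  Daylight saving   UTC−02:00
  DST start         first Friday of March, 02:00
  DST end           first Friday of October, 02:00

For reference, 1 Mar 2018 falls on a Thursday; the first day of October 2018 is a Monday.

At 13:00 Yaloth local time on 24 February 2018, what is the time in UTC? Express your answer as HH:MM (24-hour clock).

1 March 2018 is a Thursday, so the first Friday is March 2.
1 October 2018 is a Monday, so the first Friday is October 5.
24 February 2018 is outside the daylight-saving period (2 March – 5 October), so Yaloth is on standard time, UTC−03:00.
13:00 local + 3h = 16:00 UTC.

16:00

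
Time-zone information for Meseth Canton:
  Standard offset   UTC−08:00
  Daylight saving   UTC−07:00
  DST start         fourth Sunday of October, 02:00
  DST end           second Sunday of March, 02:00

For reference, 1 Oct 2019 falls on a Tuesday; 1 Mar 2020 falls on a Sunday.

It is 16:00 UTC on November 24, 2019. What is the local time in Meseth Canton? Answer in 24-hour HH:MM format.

1 October 2019 is a Tuesday, so the first Sunday is October 6 and the fourth is October 27.
1 March 2020 is a Sunday, so the first Sunday is March 1 and the second is March 8.
At the standard offset (UTC−08:00), 16:00 UTC − 8h = 08:00 Meseth Canton standard time.
The standard-time date in Meseth Canton, November 24, 2019, lies within the daylight-saving period (27 October 2019 – 8 March 2020), so Meseth Canton is on daylight time, UTC−07:00.
16:00 UTC − 7h = 09:00 local.

09:00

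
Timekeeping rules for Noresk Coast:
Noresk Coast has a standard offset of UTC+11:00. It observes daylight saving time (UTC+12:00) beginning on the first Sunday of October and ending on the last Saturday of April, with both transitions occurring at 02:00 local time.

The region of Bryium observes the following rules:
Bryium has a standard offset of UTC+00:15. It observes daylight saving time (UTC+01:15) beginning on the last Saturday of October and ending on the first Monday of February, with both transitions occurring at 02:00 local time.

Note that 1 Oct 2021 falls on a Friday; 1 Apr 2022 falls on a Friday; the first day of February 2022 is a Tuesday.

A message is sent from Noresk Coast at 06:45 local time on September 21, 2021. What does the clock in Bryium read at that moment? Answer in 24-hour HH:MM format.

1 October 2021 is a Friday, so the first Sunday is October 3.
1 April 2022 is a Friday, so Saturdays fall on 2, 9, 16, 23, 30; the last is April 30.
September 21, 2021 does not fall between 3 October 2021 and 30 April 2022, so daylight saving is not in effect and Noresk Coast is at UTC+11:00.
06:45 Noresk Coast − 11h = 19:45 UTC (rolling into the previous day, 20 September 2021).
1 October 2021 is a Friday, so Saturdays fall on 2, 9, 16, 23, 30; the last is October 30.
1 February 2022 is a Tuesday, so the first Monday is February 7.
At the standard offset (UTC+00:15), 19:45 UTC + 0h15m = 20:00 Bryium standard time.
Daylight saving runs 30 October 2021 – 7 February 2022; the standard-time date in Bryium, September 20, 2021, is outside that window, so Bryium is on standard time at UTC+00:15.
19:45 UTC + 0h15m = 20:00 Bryium.

20:00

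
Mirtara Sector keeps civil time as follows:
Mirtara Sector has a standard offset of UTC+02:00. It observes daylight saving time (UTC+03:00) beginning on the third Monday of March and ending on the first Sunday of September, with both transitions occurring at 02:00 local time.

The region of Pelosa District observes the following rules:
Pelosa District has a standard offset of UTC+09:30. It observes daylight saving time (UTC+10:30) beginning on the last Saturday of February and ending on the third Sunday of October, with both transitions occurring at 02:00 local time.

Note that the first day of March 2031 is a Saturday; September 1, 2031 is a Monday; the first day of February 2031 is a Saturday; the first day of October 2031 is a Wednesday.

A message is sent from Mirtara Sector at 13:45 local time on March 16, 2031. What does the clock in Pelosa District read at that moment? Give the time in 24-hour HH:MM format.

22:15

1 March 2031 is a Saturday, so the first Monday is March 3 and the third is March 17.
1 September 2031 is a Monday, so the first Sunday is September 7.
Daylight saving runs 17 March – 7 September; March 16, 2031 is outside that window, so Mirtara Sector is on standard time at UTC+02:00.
13:45 Mirtara Sector − 2h = 11:45 UTC.
1 February 2031 is a Saturday, so Saturdays fall on 1, 8, 15, 22; the last is February 22.
1 October 2031 is a Wednesday, so the first Sunday is October 5 and the third is October 19.
At the standard offset (UTC+09:30), 11:45 UTC + 9h30m = 21:15 Pelosa District standard time.
Daylight saving runs 22 February – 19 October; the standard-time date in Pelosa District, March 16, 2031, is inside that window, so Pelosa District is at UTC+10:30.
11:45 UTC + 10h30m = 22:15 Pelosa District.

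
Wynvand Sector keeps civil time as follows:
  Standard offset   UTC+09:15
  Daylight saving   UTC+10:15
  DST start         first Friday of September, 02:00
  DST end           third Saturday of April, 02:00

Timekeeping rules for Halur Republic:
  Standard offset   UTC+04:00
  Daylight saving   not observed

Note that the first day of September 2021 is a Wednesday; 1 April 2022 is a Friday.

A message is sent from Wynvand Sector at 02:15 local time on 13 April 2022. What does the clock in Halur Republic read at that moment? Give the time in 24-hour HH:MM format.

20:00

1 September 2021 is a Wednesday, so the first Friday is September 3.
1 April 2022 is a Friday, so the first Saturday is April 2 and the third is April 16.
13 April 2022 lies within the daylight-saving period (3 September 2021 – 16 April 2022), so Wynvand Sector is on daylight time, UTC+10:15.
02:15 Wynvand Sector − 10h15m = 16:00 UTC (rolling into the previous day, 12 April 2022).
Halur Republic stays on UTC+04:00 all year.
16:00 UTC + 4h = 20:00 Halur Republic.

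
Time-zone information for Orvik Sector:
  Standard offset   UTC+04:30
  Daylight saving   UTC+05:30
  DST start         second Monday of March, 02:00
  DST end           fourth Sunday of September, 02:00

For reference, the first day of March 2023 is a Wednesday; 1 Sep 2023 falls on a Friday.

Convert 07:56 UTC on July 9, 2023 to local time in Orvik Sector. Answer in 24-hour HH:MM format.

1 March 2023 is a Wednesday, so the first Monday is March 6 and the second is March 13.
1 September 2023 is a Friday, so the first Sunday is September 3 and the fourth is September 24.
At the standard offset (UTC+04:30), 07:56 UTC + 4h30m = 12:26 Orvik Sector standard time.
Daylight saving runs 13 March – 24 September; the standard-time date in Orvik Sector, July 9, 2023, is inside that window, so Orvik Sector is at UTC+05:30.
07:56 UTC + 5h30m = 13:26 local.

13:26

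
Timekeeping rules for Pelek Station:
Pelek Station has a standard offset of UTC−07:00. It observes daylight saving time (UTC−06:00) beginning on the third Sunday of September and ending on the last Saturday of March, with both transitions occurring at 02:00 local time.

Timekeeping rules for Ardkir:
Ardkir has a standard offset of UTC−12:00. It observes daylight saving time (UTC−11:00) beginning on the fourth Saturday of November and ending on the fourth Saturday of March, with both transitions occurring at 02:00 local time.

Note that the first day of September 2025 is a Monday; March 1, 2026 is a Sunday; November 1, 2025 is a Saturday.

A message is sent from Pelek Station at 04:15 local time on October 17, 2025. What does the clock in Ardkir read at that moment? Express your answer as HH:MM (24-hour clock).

1 September 2025 is a Monday, so the first Sunday is September 7 and the third is September 21.
1 March 2026 is a Sunday, so Saturdays fall on 7, 14, 21, 28; the last is March 28.
October 17, 2025 lies within the daylight-saving period (21 September 2025 – 28 March 2026), so Pelek Station is on daylight time, UTC−06:00.
04:15 Pelek Station + 6h = 10:15 UTC.
1 November 2025 is a Saturday, so the first Saturday is November 1 and the fourth is November 22.
1 March 2026 is a Sunday, so the first Saturday is March 7 and the fourth is March 28.
At the standard offset (UTC−12:00), 10:15 UTC − 12h = 22:15 Ardkir standard time (rolling into the previous day, 16 October 2025).
The standard-time date in Ardkir, October 16, 2025, is outside the daylight-saving period (22 November 2025 – 28 March 2026), so Ardkir is on standard time, UTC−12:00.
10:15 UTC − 12h = 22:15 Ardkir (rolling into the previous day, 16 October 2025).

22:15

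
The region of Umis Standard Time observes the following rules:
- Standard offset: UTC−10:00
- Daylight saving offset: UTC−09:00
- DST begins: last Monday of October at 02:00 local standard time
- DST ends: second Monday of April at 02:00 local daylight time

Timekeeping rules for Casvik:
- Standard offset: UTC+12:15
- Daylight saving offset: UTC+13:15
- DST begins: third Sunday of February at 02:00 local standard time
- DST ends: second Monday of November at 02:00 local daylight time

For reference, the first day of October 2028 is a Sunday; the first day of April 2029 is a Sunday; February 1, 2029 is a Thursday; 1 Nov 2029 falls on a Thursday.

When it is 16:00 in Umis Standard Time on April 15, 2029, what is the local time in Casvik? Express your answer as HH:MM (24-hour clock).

15:15

1 October 2028 is a Sunday, so Mondays fall on 2, 9, 16, 23, 30; the last is October 30.
1 April 2029 is a Sunday, so the first Monday is April 2 and the second is April 9.
April 15, 2029 is outside the daylight-saving period (30 October 2028 – 9 April 2029), so Umis Standard Time is on standard time, UTC−10:00.
16:00 Umis Standard Time + 10h = 02:00 UTC (rolling into the next day, 16 April 2029).
1 February 2029 is a Thursday, so the first Sunday is February 4 and the third is February 18.
1 November 2029 is a Thursday, so the first Monday is November 5 and the second is November 12.
At the standard offset (UTC+12:15), 02:00 UTC + 12h15m = 14:15 Casvik standard time.
The standard-time date in Casvik, April 16, 2029, lies within the daylight-saving period (18 February – 12 November), so Casvik is on daylight time, UTC+13:15.
02:00 UTC + 13h15m = 15:15 Casvik.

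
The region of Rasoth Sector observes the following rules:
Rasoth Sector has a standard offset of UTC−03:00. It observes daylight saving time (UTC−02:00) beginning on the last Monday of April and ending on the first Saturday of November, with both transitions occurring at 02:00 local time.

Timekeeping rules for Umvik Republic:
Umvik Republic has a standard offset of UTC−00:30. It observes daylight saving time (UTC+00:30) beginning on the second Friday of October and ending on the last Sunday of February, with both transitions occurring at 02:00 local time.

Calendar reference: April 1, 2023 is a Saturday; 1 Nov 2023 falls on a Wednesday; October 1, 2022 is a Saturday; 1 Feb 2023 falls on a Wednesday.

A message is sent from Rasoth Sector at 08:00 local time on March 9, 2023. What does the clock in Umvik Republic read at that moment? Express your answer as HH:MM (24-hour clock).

10:30

1 April 2023 is a Saturday, so Mondays fall on 3, 10, 17, 24; the last is April 24.
1 November 2023 is a Wednesday, so the first Saturday is November 4.
Daylight saving runs 24 April – 4 November; March 9, 2023 is outside that window, so Rasoth Sector is on standard time at UTC−03:00.
08:00 Rasoth Sector + 3h = 11:00 UTC.
1 October 2022 is a Saturday, so the first Friday is October 7 and the second is October 14.
1 February 2023 is a Wednesday, so Sundays fall on 5, 12, 19, 26; the last is February 26.
At the standard offset (UTC−00:30), 11:00 UTC − 0h30m = 10:30 Umvik Republic standard time.
Daylight saving runs 14 October 2022 – 26 February 2023; the standard-time date in Umvik Republic, March 9, 2023, is outside that window, so Umvik Republic is on standard time at UTC−00:30.
11:00 UTC − 0h30m = 10:30 Umvik Republic.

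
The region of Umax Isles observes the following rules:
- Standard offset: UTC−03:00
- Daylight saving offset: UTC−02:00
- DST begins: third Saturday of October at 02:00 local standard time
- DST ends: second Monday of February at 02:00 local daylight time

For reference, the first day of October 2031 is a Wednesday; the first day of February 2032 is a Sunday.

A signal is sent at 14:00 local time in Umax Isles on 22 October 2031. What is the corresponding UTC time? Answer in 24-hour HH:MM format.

1 October 2031 is a Wednesday, so the first Saturday is October 4 and the third is October 18.
1 February 2032 is a Sunday, so the first Monday is February 2 and the second is February 9.
22 October 2031 falls between 18 October 2031 and 9 February 2032, so daylight saving is in effect and Umax Isles is at UTC−02:00.
14:00 local + 2h = 16:00 UTC.

16:00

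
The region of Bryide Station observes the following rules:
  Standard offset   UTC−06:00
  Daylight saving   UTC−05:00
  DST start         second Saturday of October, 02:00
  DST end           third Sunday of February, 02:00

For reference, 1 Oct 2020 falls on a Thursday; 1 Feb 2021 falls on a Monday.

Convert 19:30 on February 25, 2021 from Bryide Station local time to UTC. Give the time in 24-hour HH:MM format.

01:30

1 October 2020 is a Thursday, so the first Saturday is October 3 and the second is October 10.
1 February 2021 is a Monday, so the first Sunday is February 7 and the third is February 21.
February 25, 2021 is outside the daylight-saving period (10 October 2020 – 21 February 2021), so Bryide Station is on standard time, UTC−06:00.
19:30 local + 6h = 01:30 UTC (rolling into the next day, 26 February 2021).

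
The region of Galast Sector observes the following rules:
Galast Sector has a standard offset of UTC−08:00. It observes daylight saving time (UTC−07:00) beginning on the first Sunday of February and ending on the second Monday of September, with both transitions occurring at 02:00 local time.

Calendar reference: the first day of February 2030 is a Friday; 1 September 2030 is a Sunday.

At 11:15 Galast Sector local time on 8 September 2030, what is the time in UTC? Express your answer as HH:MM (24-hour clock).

1 February 2030 is a Friday, so the first Sunday is February 3.
1 September 2030 is a Sunday, so the first Monday is September 2 and the second is September 9.
8 September 2030 lies within the daylight-saving period (3 February – 9 September), so Galast Sector is on daylight time, UTC−07:00.
11:15 local + 7h = 18:15 UTC.

18:15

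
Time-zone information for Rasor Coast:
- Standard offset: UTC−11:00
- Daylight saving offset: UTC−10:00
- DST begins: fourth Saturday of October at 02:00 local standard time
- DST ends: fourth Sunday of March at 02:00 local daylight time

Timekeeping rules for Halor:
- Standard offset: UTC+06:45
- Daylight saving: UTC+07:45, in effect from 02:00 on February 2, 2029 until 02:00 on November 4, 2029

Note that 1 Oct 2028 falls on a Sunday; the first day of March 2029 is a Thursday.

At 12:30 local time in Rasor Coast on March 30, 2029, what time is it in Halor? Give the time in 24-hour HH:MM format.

1 October 2028 is a Sunday, so the first Saturday is October 7 and the fourth is October 28.
1 March 2029 is a Thursday, so the first Sunday is March 4 and the fourth is March 25.
Daylight saving runs 28 October 2028 – 25 March 2029; March 30, 2029 is outside that window, so Rasor Coast is on standard time at UTC−11:00.
12:30 Rasor Coast + 11h = 23:30 UTC.
At the standard offset (UTC+06:45), 23:30 UTC + 6h45m = 06:15 Halor standard time (rolling into the next day, 31 March 2029).
The standard-time date in Halor, March 31, 2029, falls between 2 February and 4 November, so daylight saving is in effect and Halor is at UTC+07:45.
23:30 UTC + 7h45m = 07:15 Halor (rolling into the next day, 31 March 2029).

07:15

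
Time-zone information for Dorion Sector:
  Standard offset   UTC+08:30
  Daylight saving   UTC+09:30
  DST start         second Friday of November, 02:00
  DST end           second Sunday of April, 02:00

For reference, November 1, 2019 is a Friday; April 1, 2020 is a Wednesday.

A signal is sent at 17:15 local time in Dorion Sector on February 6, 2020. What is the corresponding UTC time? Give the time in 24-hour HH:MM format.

1 November 2019 is a Friday, so the first Friday is November 1 and the second is November 8.
1 April 2020 is a Wednesday, so the first Sunday is April 5 and the second is April 12.
February 6, 2020 falls between 8 November 2019 and 12 April 2020, so daylight saving is in effect and Dorion Sector is at UTC+09:30.
17:15 local − 9h30m = 07:45 UTC.

07:45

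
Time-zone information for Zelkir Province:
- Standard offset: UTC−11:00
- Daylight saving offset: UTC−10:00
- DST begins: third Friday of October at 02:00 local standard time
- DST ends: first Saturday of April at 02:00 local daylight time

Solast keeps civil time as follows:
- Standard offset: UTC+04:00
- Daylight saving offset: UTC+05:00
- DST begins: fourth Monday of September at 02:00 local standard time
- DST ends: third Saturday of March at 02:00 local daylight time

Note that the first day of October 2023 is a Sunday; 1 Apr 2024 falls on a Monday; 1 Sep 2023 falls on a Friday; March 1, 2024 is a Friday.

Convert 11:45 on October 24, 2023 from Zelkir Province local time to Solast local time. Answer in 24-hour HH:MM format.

02:45

1 October 2023 is a Sunday, so the first Friday is October 6 and the third is October 20.
1 April 2024 is a Monday, so the first Saturday is April 6.
October 24, 2023 falls between 20 October 2023 and 6 April 2024, so daylight saving is in effect and Zelkir Province is at UTC−10:00.
11:45 Zelkir Province + 10h = 21:45 UTC.
1 September 2023 is a Friday, so the first Monday is September 4 and the fourth is September 25.
1 March 2024 is a Friday, so the first Saturday is March 2 and the third is March 16.
At the standard offset (UTC+04:00), 21:45 UTC + 4h = 01:45 Solast standard time (rolling into the next day, 25 October 2023).
The standard-time date in Solast, October 25, 2023, lies within the daylight-saving period (25 September 2023 – 16 March 2024), so Solast is on daylight time, UTC+05:00.
21:45 UTC + 5h = 02:45 Solast (rolling into the next day, 25 October 2023).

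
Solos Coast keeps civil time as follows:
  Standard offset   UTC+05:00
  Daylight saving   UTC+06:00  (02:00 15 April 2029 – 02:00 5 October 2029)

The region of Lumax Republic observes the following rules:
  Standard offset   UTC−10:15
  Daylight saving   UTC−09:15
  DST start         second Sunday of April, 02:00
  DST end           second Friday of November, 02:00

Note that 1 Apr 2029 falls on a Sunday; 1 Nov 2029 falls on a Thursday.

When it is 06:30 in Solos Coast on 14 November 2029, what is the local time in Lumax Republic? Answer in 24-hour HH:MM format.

15:15

14 November 2029 does not fall between 15 April and 5 October, so daylight saving is not in effect and Solos Coast is at UTC+05:00.
06:30 Solos Coast − 5h = 01:30 UTC.
1 April 2029 is a Sunday, so the first Sunday is April 1 and the second is April 8.
1 November 2029 is a Thursday, so the first Friday is November 2 and the second is November 9.
At the standard offset (UTC−10:15), 01:30 UTC − 10h15m = 15:15 Lumax Republic standard time (rolling into the previous day, 13 November 2029).
Daylight saving runs 8 April – 9 November; the standard-time date in Lumax Republic, 13 November 2029, is outside that window, so Lumax Republic is on standard time at UTC−10:15.
01:30 UTC − 10h15m = 15:15 Lumax Republic (rolling into the previous day, 13 November 2029).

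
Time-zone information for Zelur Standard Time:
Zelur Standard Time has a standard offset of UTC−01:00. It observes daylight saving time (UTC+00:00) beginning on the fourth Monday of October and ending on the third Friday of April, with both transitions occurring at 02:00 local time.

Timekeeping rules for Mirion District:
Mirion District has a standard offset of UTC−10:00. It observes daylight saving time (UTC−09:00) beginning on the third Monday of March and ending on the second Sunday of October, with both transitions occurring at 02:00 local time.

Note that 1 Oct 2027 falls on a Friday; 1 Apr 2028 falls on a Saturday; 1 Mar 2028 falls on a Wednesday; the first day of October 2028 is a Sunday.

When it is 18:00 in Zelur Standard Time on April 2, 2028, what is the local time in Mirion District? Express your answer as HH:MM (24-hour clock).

09:00

1 October 2027 is a Friday, so the first Monday is October 4 and the fourth is October 25.
1 April 2028 is a Saturday, so the first Friday is April 7 and the third is April 21.
April 2, 2028 lies within the daylight-saving period (25 October 2027 – 21 April 2028), so Zelur Standard Time is on daylight time, UTC+00:00.
18:00 Zelur Standard Time − 0h = 18:00 UTC.
1 March 2028 is a Wednesday, so the first Monday is March 6 and the third is March 20.
1 October 2028 is a Sunday, so the first Sunday is October 1 and the second is October 8.
At the standard offset (UTC−10:00), 18:00 UTC − 10h = 08:00 Mirion District standard time.
Daylight saving runs 20 March – 8 October; the standard-time date in Mirion District, April 2, 2028, is inside that window, so Mirion District is at UTC−09:00.
18:00 UTC − 9h = 09:00 Mirion District.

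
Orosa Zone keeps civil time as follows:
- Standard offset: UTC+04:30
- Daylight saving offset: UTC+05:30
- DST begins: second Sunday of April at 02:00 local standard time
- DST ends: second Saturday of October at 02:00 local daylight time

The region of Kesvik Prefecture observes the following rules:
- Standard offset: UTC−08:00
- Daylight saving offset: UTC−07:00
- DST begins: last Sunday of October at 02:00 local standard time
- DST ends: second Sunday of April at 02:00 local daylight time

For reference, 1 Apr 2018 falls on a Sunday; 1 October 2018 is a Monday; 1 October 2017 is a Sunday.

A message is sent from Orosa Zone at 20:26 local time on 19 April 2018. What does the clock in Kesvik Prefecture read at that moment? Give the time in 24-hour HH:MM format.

1 April 2018 is a Sunday, so the first Sunday is April 1 and the second is April 8.
1 October 2018 is a Monday, so the first Saturday is October 6 and the second is October 13.
19 April 2018 falls between 8 April and 13 October, so daylight saving is in effect and Orosa Zone is at UTC+05:30.
20:26 Orosa Zone − 5h30m = 14:56 UTC.
1 October 2017 is a Sunday, so Sundays fall on 1, 8, 15, 22, 29; the last is October 29.
1 April 2018 is a Sunday, so the first Sunday is April 1 and the second is April 8.
At the standard offset (UTC−08:00), 14:56 UTC − 8h = 06:56 Kesvik Prefecture standard time.
The standard-time date in Kesvik Prefecture, 19 April 2018, does not fall between 29 October 2017 and 8 April 2018, so daylight saving is not in effect and Kesvik Prefecture is at UTC−08:00.
14:56 UTC − 8h = 06:56 Kesvik Prefecture.

06:56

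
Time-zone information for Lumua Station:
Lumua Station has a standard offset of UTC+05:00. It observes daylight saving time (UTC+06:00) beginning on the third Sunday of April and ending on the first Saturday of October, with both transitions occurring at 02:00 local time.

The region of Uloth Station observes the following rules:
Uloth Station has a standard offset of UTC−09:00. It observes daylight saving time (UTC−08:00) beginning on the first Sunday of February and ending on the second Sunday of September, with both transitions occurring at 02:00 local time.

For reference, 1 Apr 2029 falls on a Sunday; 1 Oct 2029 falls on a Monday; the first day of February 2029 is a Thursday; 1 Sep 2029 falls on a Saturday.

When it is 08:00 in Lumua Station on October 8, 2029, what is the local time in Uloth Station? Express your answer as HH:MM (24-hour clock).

1 April 2029 is a Sunday, so the first Sunday is April 1 and the third is April 15.
1 October 2029 is a Monday, so the first Saturday is October 6.
October 8, 2029 does not fall between 15 April and 6 October, so daylight saving is not in effect and Lumua Station is at UTC+05:00.
08:00 Lumua Station − 5h = 03:00 UTC.
1 February 2029 is a Thursday, so the first Sunday is February 4.
1 September 2029 is a Saturday, so the first Sunday is September 2 and the second is September 9.
At the standard offset (UTC−09:00), 03:00 UTC − 9h = 18:00 Uloth Station standard time (rolling into the previous day, 7 October 2029).
Daylight saving runs 4 February – 9 September; the standard-time date in Uloth Station, October 7, 2029, is outside that window, so Uloth Station is on standard time at UTC−09:00.
03:00 UTC − 9h = 18:00 Uloth Station (rolling into the previous day, 7 October 2029).

18:00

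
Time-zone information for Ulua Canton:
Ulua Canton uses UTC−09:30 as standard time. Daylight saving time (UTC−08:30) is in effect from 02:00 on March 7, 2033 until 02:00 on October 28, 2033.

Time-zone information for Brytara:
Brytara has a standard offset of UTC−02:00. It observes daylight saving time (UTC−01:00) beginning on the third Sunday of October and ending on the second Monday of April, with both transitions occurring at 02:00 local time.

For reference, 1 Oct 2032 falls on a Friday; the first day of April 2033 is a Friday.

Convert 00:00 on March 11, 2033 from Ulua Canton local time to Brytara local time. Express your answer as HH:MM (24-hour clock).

March 11, 2033 lies within the daylight-saving period (7 March – 28 October), so Ulua Canton is on daylight time, UTC−08:30.
00:00 Ulua Canton + 8h30m = 08:30 UTC.
1 October 2032 is a Friday, so the first Sunday is October 3 and the third is October 17.
1 April 2033 is a Friday, so the first Monday is April 4 and the second is April 11.
At the standard offset (UTC−02:00), 08:30 UTC − 2h = 06:30 Brytara standard time.
The standard-time date in Brytara, March 11, 2033, falls between 17 October 2032 and 11 April 2033, so daylight saving is in effect and Brytara is at UTC−01:00.
08:30 UTC − 1h = 07:30 Brytara.

07:30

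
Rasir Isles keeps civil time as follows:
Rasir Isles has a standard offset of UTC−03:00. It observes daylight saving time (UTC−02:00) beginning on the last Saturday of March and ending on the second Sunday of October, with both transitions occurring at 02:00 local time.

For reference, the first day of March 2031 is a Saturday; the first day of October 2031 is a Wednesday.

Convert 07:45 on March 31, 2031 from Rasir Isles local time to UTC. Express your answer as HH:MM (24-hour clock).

1 March 2031 is a Saturday, so Saturdays fall on 1, 8, 15, 22, 29; the last is March 29.
1 October 2031 is a Wednesday, so the first Sunday is October 5 and the second is October 12.
Daylight saving runs 29 March – 12 October; March 31, 2031 is inside that window, so Rasir Isles is at UTC−02:00.
07:45 local + 2h = 09:45 UTC.

09:45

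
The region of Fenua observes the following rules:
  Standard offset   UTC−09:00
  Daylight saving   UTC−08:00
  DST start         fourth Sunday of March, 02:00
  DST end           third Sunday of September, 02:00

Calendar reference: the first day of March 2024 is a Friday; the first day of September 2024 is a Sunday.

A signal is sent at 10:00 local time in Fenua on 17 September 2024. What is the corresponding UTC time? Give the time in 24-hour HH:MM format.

19:00

1 March 2024 is a Friday, so the first Sunday is March 3 and the fourth is March 24.
1 September 2024 is a Sunday, so the first Sunday is September 1 and the third is September 15.
Daylight saving runs 24 March – 15 September; 17 September 2024 is outside that window, so Fenua is on standard time at UTC−09:00.
10:00 local + 9h = 19:00 UTC.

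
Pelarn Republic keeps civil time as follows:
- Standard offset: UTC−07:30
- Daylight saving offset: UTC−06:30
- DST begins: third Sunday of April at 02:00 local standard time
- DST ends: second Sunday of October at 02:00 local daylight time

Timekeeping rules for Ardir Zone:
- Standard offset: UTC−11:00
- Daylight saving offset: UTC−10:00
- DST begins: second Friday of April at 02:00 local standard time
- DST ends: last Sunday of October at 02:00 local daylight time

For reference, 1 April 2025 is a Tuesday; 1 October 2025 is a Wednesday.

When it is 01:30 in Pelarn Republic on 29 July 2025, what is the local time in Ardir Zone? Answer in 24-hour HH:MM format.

1 April 2025 is a Tuesday, so the first Sunday is April 6 and the third is April 20.
1 October 2025 is a Wednesday, so the first Sunday is October 5 and the second is October 12.
Daylight saving runs 20 April – 12 October; 29 July 2025 is inside that window, so Pelarn Republic is at UTC−06:30.
01:30 Pelarn Republic + 6h30m = 08:00 UTC.
1 April 2025 is a Tuesday, so the first Friday is April 4 and the second is April 11.
1 October 2025 is a Wednesday, so Sundays fall on 5, 12, 19, 26; the last is October 26.
At the standard offset (UTC−11:00), 08:00 UTC − 11h = 21:00 Ardir Zone standard time (rolling into the previous day, 28 July 2025).
Daylight saving runs 11 April – 26 October; the standard-time date in Ardir Zone, 28 July 2025, is inside that window, so Ardir Zone is at UTC−10:00.
08:00 UTC − 10h = 22:00 Ardir Zone (rolling into the previous day, 28 July 2025).

22:00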